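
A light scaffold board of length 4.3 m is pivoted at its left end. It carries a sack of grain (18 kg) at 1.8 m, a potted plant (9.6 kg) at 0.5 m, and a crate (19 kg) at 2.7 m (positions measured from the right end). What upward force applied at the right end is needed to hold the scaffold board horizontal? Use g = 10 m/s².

F ≈ 260 N

Taking torques about the left end:
Sack of grain: 18 × 10 = 180 N down at 1.8 m → arm 2.5 m, τ = 180 × 2.5 = 450 N·m clockwise.
Potted plant: 9.6 × 10 = 96 N down at 0.5 m → arm 3.8 m, τ = 96 × 3.8 = 364.8 N·m clockwise.
Crate: 19 × 10 = 190 N down at 2.7 m → arm 1.6 m, τ = 190 × 1.6 = 304 N·m clockwise.
Net moment of the loads = 1119 N·m clockwise.
The upward force F acts at the right end, arm 4.3 m, giving F × 4.3 counterclockwise.
Setting net torque to zero: F × 4.3 = 1119 → F = 1119 / 4.3 = 260 N.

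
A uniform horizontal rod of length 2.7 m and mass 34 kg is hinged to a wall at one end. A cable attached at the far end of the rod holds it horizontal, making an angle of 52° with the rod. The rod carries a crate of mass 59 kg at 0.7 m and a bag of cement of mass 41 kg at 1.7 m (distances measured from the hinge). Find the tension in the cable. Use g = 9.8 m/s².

T ≈ 723 N

Take moments about the hinge.
Beam weight: 34 × 9.8 = 333.2 N down at 1.35 m → arm 1.35 m, τ = 333.2 × 1.35 = 449.8 N·m clockwise.
Crate: 59 × 9.8 = 578.2 N down at 0.7 m → arm 0.7 m, τ = 578.2 × 0.7 = 404.7 N·m clockwise.
Bag of cement: 41 × 9.8 = 401.8 N down at 1.7 m → arm 1.7 m, τ = 401.8 × 1.7 = 683.1 N·m clockwise.
Total clockwise load moment = 1538 N·m.
The cable tension T acts at 2.7 m; only its component perpendicular to the rod, T sinθ, produces torque. sin 52° = 0.788.
Setting net torque to zero: T × 2.7 × 0.788 = 1538 → T = 1538 / 2.128 = 723 N.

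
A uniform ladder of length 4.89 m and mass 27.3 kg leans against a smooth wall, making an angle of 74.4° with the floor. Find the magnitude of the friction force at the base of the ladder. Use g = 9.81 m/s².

f ≈ 37.4 N

Take moments about the foot of the ladder.
Ladder weight 27.3×9.81 = 267.8 N acts at 2.445 m along the ladder; its horizontal arm is 2.445·cos74.4° = 0.6575 m → τ = 176.1 N·m clockwise.
Wall normal N acts horizontally at the top; its moment arm is the height L sinθ = 4.89·sin74.4° = 4.71 m, counterclockwise.
Στ = 0 ⇒ N × 4.71 = 176.1 ⇒ N = 37.4 N.
ΣFx = 0: friction at the foot balances the wall's push, so f = N_wall = 37.4 N.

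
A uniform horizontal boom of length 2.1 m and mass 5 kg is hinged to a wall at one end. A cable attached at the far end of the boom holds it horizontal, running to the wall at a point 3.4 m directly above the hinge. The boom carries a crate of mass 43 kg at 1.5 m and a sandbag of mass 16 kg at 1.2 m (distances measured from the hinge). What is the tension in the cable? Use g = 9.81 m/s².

Take moments about the hinge.
Beam weight: 5 × 9.81 = 49.05 N down at 1.05 m → arm 1.05 m, τ = 49.05 × 1.05 = 51.5 N·m clockwise.
Crate: 43 × 9.81 = 421.8 N down at 1.5 m → arm 1.5 m, τ = 421.8 × 1.5 = 632.7 N·m clockwise.
Sandbag: 16 × 9.81 = 157 N down at 1.2 m → arm 1.2 m, τ = 157 × 1.2 = 188.4 N·m clockwise.
Total clockwise load moment = 872.6 N·m.
The cable tension T acts at 2.1 m; only its component perpendicular to the boom, T sinθ, produces torque. sinθ = h/√(h²+d²) = 3.4/√(3.4²+2.1²) = 0.8508.
Setting net torque to zero: T × 2.1 × 0.8508 = 872.6 → T = 872.6 / 1.787 = 488 N.

T ≈ 488 N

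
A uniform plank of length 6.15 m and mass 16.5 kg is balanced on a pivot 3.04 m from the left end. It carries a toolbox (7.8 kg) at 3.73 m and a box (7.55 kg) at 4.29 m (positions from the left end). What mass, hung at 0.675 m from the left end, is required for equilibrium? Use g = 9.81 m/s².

Take moments about the pivot (at 3.04 m from the left end).
Beam weight: 16.5 × 9.81 = 161.9 N down at 3.075 m → arm 0.035 m, τ = 161.9 × 0.035 = 5.667 N·m clockwise.
Toolbox: 7.8 × 9.81 = 76.52 N down at 3.73 m → arm 0.69 m, τ = 76.52 × 0.69 = 52.8 N·m clockwise.
Box: 7.55 × 9.81 = 74.07 N down at 4.29 m → arm 1.25 m, τ = 74.07 × 1.25 = 92.59 N·m clockwise.
Net moment of known loads = 151.1 N·m clockwise.
An unknown mass m at 0.675 m has arm 2.365 m; its moment is m·g·2.365 counterclockwise.
Balancing moments: m × 9.81 × 2.365 = 151.1, giving m = 151.1 / (9.81 × 2.365) = 6.51 kg.

m ≈ 6.51 kg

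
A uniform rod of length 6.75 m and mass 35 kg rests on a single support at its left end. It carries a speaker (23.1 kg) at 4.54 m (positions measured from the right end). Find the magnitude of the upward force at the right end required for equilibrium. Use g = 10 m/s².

F ≈ 251 N

About the left end:
Beam weight: 35 × 10 = 350 N down at 3.375 m → arm 3.375 m, τ = 350 × 3.375 = 1181 N·m clockwise.
Speaker: 23.1 × 10 = 231 N down at 4.54 m → arm 2.21 m, τ = 231 × 2.21 = 510.5 N·m clockwise.
Net moment of the loads = 1692 N·m clockwise.
The upward force F acts at the right end, arm 6.75 m, giving F × 6.75 counterclockwise.
For rotational equilibrium, F × 6.75 = 1692, so F = 1692 / 6.75 = 251 N.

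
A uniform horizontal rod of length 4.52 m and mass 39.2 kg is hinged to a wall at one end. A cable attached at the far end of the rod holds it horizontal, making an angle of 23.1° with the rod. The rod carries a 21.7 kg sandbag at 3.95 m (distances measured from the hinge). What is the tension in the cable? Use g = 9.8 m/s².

Take moments about the hinge.
Beam weight: 39.2 × 9.8 = 384.2 N down at 2.26 m → arm 2.26 m, τ = 384.2 × 2.26 = 868.3 N·m clockwise.
Sandbag: 21.7 × 9.8 = 212.7 N down at 3.95 m → arm 3.95 m, τ = 212.7 × 3.95 = 840.2 N·m clockwise.
Total clockwise load moment = 1708 N·m.
The cable tension T acts at 4.52 m; only its component perpendicular to the rod, T sinθ, produces torque. sin 23.1° = 0.3923.
Setting net torque to zero: T × 4.52 × 0.3923 = 1708 → T = 1708 / 1.773 = 963 N.

T ≈ 963 N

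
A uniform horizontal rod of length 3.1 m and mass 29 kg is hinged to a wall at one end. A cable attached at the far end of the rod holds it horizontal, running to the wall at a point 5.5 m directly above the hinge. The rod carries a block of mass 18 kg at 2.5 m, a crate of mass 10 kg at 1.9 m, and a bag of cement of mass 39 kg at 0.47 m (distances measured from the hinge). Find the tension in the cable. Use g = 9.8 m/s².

Choose the hinge as the axis so the unknown hinge reaction has zero arm there.
Beam weight: 29 × 9.8 = 284.2 N down at 1.55 m → arm 1.55 m, τ = 284.2 × 1.55 = 440.5 N·m clockwise.
Block: 18 × 9.8 = 176.4 N down at 2.5 m → arm 2.5 m, τ = 176.4 × 2.5 = 441 N·m clockwise.
Crate: 10 × 9.8 = 98 N down at 1.9 m → arm 1.9 m, τ = 98 × 1.9 = 186.2 N·m clockwise.
Bag of cement: 39 × 9.8 = 382.2 N down at 0.47 m → arm 0.47 m, τ = 382.2 × 0.47 = 179.6 N·m clockwise.
Total clockwise load moment = 1247 N·m.
The cable tension T acts at 3.1 m; only its component perpendicular to the rod, T sinθ, produces torque. sinθ = h/√(h²+d²) = 5.5/√(5.5²+3.1²) = 0.8712.
Setting net torque to zero: T × 3.1 × 0.8712 = 1247 → T = 1247 / 2.701 = 462 N.

T ≈ 462 N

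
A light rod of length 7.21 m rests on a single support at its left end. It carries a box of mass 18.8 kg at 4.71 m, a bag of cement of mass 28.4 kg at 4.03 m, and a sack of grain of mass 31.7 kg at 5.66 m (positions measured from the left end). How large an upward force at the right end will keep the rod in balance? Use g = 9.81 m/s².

F ≈ 520 N

Choose the left end as the axis so the unknown pivot reaction has zero arm there.
Box: 18.8 × 9.81 = 184.4 N down at 4.71 m → arm 4.71 m, τ = 184.4 × 4.71 = 868.5 N·m clockwise.
Bag of cement: 28.4 × 9.81 = 278.6 N down at 4.03 m → arm 4.03 m, τ = 278.6 × 4.03 = 1123 N·m clockwise.
Sack of grain: 31.7 × 9.81 = 311 N down at 5.66 m → arm 5.66 m, τ = 311 × 5.66 = 1760 N·m clockwise.
Net moment of the loads = 3752 N·m clockwise.
The upward force F acts at the right end, arm 7.21 m, giving F × 7.21 counterclockwise.
For rotational equilibrium, F × 7.21 = 3752, so F = 3752 / 7.21 = 520 N.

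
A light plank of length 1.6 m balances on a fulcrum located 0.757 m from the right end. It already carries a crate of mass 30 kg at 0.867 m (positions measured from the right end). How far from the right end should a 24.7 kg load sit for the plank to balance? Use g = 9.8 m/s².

x ≈ 0.623 m from the right end

About the fulcrum (at 0.757 m from the right end):
Crate: 30 × 9.8 = 294 N down at 0.867 m → arm 0.11 m, τ = 294 × 0.11 = 32.34 N·m counterclockwise.
Net moment of existing loads = 32.34 N·m counterclockwise.
The load weighs 24.7 × 9.8 = 242.1 N and must supply an equal clockwise moment, so its lever arm about the fulcrum is 32.34 / 242.1 = 0.134 m.
That puts it at 0.757 − 0.134 = 0.623 m from the right end.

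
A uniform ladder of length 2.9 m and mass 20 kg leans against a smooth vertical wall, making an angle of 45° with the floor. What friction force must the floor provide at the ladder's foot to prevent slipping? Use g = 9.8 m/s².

f ≈ 98 N

Take moments about the foot of the ladder.
Ladder weight 20×9.8 = 196 N acts at 1.45 m along the ladder; its horizontal arm is 1.45·cos45° = 1.025 m → τ = 200.9 N·m clockwise.
Wall normal N acts horizontally at the top; its moment arm is the height L sinθ = 2.9·sin45° = 2.051 m, counterclockwise.
Balancing moments: N × 2.051 = 200.9, giving N = 98 N.
ΣFx = 0: friction at the foot balances the wall's push, so f = N_wall = 98 N.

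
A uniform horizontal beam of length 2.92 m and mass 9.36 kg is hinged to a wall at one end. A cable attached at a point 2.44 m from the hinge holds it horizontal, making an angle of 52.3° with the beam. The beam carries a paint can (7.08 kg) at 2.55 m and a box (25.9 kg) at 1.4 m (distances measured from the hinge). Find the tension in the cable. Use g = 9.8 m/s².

About the hinge:
Beam weight: 9.36 × 9.8 = 91.73 N down at 1.46 m → arm 1.46 m, τ = 91.73 × 1.46 = 133.9 N·m clockwise.
Paint can: 7.08 × 9.8 = 69.38 N down at 2.55 m → arm 2.55 m, τ = 69.38 × 2.55 = 176.9 N·m clockwise.
Box: 25.9 × 9.8 = 253.8 N down at 1.4 m → arm 1.4 m, τ = 253.8 × 1.4 = 355.3 N·m clockwise.
Total clockwise load moment = 666.1 N·m.
The cable tension T acts at 2.44 m; only its component perpendicular to the beam, T sinθ, produces torque. sin 52.3° = 0.7912.
Setting net torque to zero: T × 2.44 × 0.7912 = 666.1 → T = 666.1 / 1.931 = 345 N.

T ≈ 345 N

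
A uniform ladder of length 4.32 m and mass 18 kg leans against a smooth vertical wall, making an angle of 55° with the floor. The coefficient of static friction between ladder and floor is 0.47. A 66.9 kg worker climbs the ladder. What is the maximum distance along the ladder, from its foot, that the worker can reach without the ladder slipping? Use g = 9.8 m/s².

d ≈ 3.1 m

About the foot of the ladder:
Ladder weight 18×9.8 = 176.4 N acts at 2.16 m along the ladder; its horizontal arm is 2.16·cos55° = 1.239 m → τ = 218.6 N·m clockwise.
Worker weight 66.9×9.8 = 655.6 N at distance d → arm d·cos55° → τ = 655.6·d·0.5736 clockwise.
Wall normal N at the top has arm L sinθ = 3.539 m counterclockwise, so Στ = 0 gives N·3.539 = 218.6 + 376.1·d.
ΣFy = 0 ⇒ N_floor = 832 N, so the maximum friction is μ_s·N_floor = 0.47×832 = 391 N. ΣFx = 0 ⇒ N_wall = f, so at the slipping point N = 391 N.
Substituting: 391×3.539 = 218.6 + 376.1·d ⇒ d = (1384 − 218.6) / 376.1 = 3.1 m.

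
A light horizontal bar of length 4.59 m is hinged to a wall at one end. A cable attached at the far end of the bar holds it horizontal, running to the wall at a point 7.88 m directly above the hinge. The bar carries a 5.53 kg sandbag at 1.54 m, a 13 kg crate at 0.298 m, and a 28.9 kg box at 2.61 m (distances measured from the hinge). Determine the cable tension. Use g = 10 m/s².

T ≈ 221 N

Sum moments about the hinge (the unknown hinge reaction has zero arm there).
Sandbag: 5.53 × 10 = 55.3 N down at 1.54 m → arm 1.54 m, τ = 55.3 × 1.54 = 85.16 N·m clockwise.
Crate: 13 × 10 = 130 N down at 0.298 m → arm 0.298 m, τ = 130 × 0.298 = 38.74 N·m clockwise.
Box: 28.9 × 10 = 289 N down at 2.61 m → arm 2.61 m, τ = 289 × 2.61 = 754.3 N·m clockwise.
Total clockwise load moment = 878.2 N·m.
The cable tension T acts at 4.59 m; only its component perpendicular to the bar, T sinθ, produces torque. sinθ = h/√(h²+d²) = 7.88/√(7.88²+4.59²) = 0.8641.
For rotational equilibrium, T × 4.59 × 0.8641 = 878.2, so T = 878.2 / 3.966 = 221 N.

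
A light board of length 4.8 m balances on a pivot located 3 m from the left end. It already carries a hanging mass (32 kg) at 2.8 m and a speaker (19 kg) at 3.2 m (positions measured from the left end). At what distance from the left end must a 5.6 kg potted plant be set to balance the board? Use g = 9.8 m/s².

x ≈ 3.46 m from the left end

Taking torques about the pivot (at 3 m from the left end):
Hanging mass: 32 × 9.8 = 313.6 N down at 2.8 m → arm 0.2 m, τ = 313.6 × 0.2 = 62.72 N·m counterclockwise.
Speaker: 19 × 9.8 = 186.2 N down at 3.2 m → arm 0.2 m, τ = 186.2 × 0.2 = 37.24 N·m clockwise.
Net moment of existing loads = 25.48 N·m counterclockwise.
The potted plant weighs 5.6 × 9.8 = 54.88 N and must supply an equal clockwise moment, so its lever arm about the pivot is 25.48 / 54.88 = 0.464 m.
That puts it at 3 + 0.464 = 3.46 m from the left end.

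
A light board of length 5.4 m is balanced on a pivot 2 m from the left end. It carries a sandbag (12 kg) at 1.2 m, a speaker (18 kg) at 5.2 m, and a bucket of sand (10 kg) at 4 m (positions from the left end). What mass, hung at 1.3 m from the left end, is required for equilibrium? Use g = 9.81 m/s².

Taking torques about the pivot (at 2 m from the left end):
Sandbag: 12 × 9.81 = 117.7 N down at 1.2 m → arm 0.8 m, τ = 117.7 × 0.8 = 94.16 N·m counterclockwise.
Speaker: 18 × 9.81 = 176.6 N down at 5.2 m → arm 3.2 m, τ = 176.6 × 3.2 = 565.1 N·m clockwise.
Bucket of sand: 10 × 9.81 = 98.1 N down at 4 m → arm 2 m, τ = 98.1 × 2 = 196.2 N·m clockwise.
Net moment of known loads = 667.1 N·m clockwise.
An unknown mass m at 1.3 m has arm 0.7 m; its moment is m·g·0.7 counterclockwise.
Setting net torque to zero: m × 9.81 × 0.7 = 667.1 → m = 667.1 / (9.81 × 0.7) = 97.1 kg.

m ≈ 97.1 kg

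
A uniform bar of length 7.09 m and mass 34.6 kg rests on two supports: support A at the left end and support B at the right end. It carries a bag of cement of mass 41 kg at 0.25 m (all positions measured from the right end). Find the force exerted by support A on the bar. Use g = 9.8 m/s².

R_A ≈ 184 N

Take moments about support B.
Beam weight: 34.6 × 9.8 = 339.1 N down at 3.545 m → arm 3.545 m, τ = 339.1 × 3.545 = 1202 N·m counterclockwise.
Bag of cement: 41 × 9.8 = 401.8 N down at 0.25 m → arm 0.25 m, τ = 401.8 × 0.25 = 100.5 N·m counterclockwise.
Net load moment about support B = 1302 N·m counterclockwise.
Reaction R at support A is upward at 7.09 m, arm 7.09 m → moment R × 7.09 clockwise.
Στ = 0 ⇒ R × 7.09 = 1302 ⇒ R = 184 N.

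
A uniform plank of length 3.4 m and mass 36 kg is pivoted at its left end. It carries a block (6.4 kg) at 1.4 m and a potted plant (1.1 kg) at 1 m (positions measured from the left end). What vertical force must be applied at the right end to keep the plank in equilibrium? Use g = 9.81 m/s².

Sum moments about the left end (the unknown pivot reaction has zero arm there).
Beam weight: 36 × 9.81 = 353.2 N down at 1.7 m → arm 1.7 m, τ = 353.2 × 1.7 = 600.4 N·m clockwise.
Block: 6.4 × 9.81 = 62.78 N down at 1.4 m → arm 1.4 m, τ = 62.78 × 1.4 = 87.89 N·m clockwise.
Potted plant: 1.1 × 9.81 = 10.79 N down at 1 m → arm 1 m, τ = 10.79 × 1 = 10.79 N·m clockwise.
Net moment of the loads = 699.1 N·m clockwise.
The upward force F acts at the right end, arm 3.4 m, giving F × 3.4 counterclockwise.
For rotational equilibrium, F × 3.4 = 699.1, so F = 699.1 / 3.4 = 206 N.

F ≈ 206 N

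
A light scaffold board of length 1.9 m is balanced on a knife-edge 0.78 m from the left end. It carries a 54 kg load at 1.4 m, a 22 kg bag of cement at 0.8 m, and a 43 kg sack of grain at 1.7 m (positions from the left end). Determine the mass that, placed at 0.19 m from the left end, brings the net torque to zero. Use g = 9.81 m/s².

Sum moments about the knife-edge (at 0.78 m from the left end) (the support reaction has zero arm there).
Load: 54 × 9.81 = 529.7 N down at 1.4 m → arm 0.62 m, τ = 529.7 × 0.62 = 328.4 N·m clockwise.
Bag of cement: 22 × 9.81 = 215.8 N down at 0.8 m → arm 0.02 m, τ = 215.8 × 0.02 = 4.316 N·m clockwise.
Sack of grain: 43 × 9.81 = 421.8 N down at 1.7 m → arm 0.92 m, τ = 421.8 × 0.92 = 388.1 N·m clockwise.
Net moment of known loads = 720.8 N·m clockwise.
An unknown mass m at 0.19 m has arm 0.59 m; its moment is m·g·0.59 counterclockwise.
Balancing moments: m × 9.81 × 0.59 = 720.8, giving m = 720.8 / (9.81 × 0.59) = 125 kg.

m ≈ 125 kg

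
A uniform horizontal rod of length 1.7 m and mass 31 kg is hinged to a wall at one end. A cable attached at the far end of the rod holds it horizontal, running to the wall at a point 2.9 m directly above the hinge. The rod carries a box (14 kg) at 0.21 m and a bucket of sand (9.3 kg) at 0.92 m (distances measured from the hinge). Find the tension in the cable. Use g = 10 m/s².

T ≈ 258 N

About the hinge:
Beam weight: 31 × 10 = 310 N down at 0.85 m → arm 0.85 m, τ = 310 × 0.85 = 263.5 N·m clockwise.
Box: 14 × 10 = 140 N down at 0.21 m → arm 0.21 m, τ = 140 × 0.21 = 29.4 N·m clockwise.
Bucket of sand: 9.3 × 10 = 93 N down at 0.92 m → arm 0.92 m, τ = 93 × 0.92 = 85.56 N·m clockwise.
Total clockwise load moment = 378.5 N·m.
The cable tension T acts at 1.7 m; only its component perpendicular to the rod, T sinθ, produces torque. sinθ = h/√(h²+d²) = 2.9/√(2.9²+1.7²) = 0.8627.
Στ = 0 ⇒ T × 1.7 × 0.8627 = 378.5 ⇒ T = 378.5 / 1.467 = 258 N.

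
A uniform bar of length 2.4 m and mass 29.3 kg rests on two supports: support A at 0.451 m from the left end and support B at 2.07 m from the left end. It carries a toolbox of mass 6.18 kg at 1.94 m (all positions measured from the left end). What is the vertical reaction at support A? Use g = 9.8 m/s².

Taking torques about support B:
Beam weight: 29.3 × 9.8 = 287.1 N down at 1.2 m → arm 0.87 m, τ = 287.1 × 0.87 = 249.8 N·m counterclockwise.
Toolbox: 6.18 × 9.8 = 60.56 N down at 1.94 m → arm 0.13 m, τ = 60.56 × 0.13 = 7.873 N·m counterclockwise.
Net load moment about support B = 257.7 N·m counterclockwise.
Reaction R at support A is upward at 0.451 m, arm 1.619 m → moment R × 1.619 clockwise.
Στ = 0 ⇒ R × 1.619 = 257.7 ⇒ R = 159 N.

R_A ≈ 159 N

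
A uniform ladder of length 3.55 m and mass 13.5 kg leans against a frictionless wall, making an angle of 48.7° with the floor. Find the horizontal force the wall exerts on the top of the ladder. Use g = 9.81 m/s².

Taking torques about the foot of the ladder:
Ladder weight 13.5×9.81 = 132.4 N acts at 1.775 m along the ladder; its horizontal arm is 1.775·cos48.7° = 1.172 m → τ = 155.2 N·m clockwise.
Wall normal N acts horizontally at the top; its moment arm is the height L sinθ = 3.55·sin48.7° = 2.667 m, counterclockwise.
Στ = 0 ⇒ N × 2.667 = 155.2 ⇒ N = 58.2 N.

N_wall ≈ 58.2 N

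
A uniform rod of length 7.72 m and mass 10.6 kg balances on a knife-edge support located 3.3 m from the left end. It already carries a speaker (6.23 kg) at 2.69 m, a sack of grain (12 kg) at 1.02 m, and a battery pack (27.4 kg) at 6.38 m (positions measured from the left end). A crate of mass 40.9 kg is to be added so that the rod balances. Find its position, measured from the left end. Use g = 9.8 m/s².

x ≈ 1.85 m from the left end

Taking torques about the knife-edge support (at 3.3 m from the left end):
Beam weight: 10.6 × 9.8 = 103.9 N down at 3.86 m → arm 0.56 m, τ = 103.9 × 0.56 = 58.18 N·m clockwise.
Speaker: 6.23 × 9.8 = 61.05 N down at 2.69 m → arm 0.61 m, τ = 61.05 × 0.61 = 37.24 N·m counterclockwise.
Sack of grain: 12 × 9.8 = 117.6 N down at 1.02 m → arm 2.28 m, τ = 117.6 × 2.28 = 268.1 N·m counterclockwise.
Battery pack: 27.4 × 9.8 = 268.5 N down at 6.38 m → arm 3.08 m, τ = 268.5 × 3.08 = 827 N·m clockwise.
Net moment of existing loads = 579.8 N·m clockwise.
The crate weighs 40.9 × 9.8 = 400.8 N and must supply an equal counterclockwise moment, so its lever arm about the knife-edge support is 579.8 / 400.8 = 1.45 m.
That puts it at 3.3 − 1.45 = 1.85 m from the left end.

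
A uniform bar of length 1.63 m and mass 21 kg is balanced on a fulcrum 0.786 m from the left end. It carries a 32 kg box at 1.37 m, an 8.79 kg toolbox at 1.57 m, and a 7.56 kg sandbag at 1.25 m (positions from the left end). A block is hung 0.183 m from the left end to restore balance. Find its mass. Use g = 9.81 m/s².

About the fulcrum (at 0.786 m from the left end):
Beam weight: 21 × 9.81 = 206 N down at 0.815 m → arm 0.029 m, τ = 206 × 0.029 = 5.974 N·m clockwise.
Box: 32 × 9.81 = 313.9 N down at 1.37 m → arm 0.584 m, τ = 313.9 × 0.584 = 183.3 N·m clockwise.
Toolbox: 8.79 × 9.81 = 86.23 N down at 1.57 m → arm 0.784 m, τ = 86.23 × 0.784 = 67.6 N·m clockwise.
Sandbag: 7.56 × 9.81 = 74.16 N down at 1.25 m → arm 0.464 m, τ = 74.16 × 0.464 = 34.41 N·m clockwise.
Net moment of known loads = 291.3 N·m clockwise.
An unknown mass m at 0.183 m has arm 0.603 m; its moment is m·g·0.603 counterclockwise.
Balancing moments: m × 9.81 × 0.603 = 291.3, giving m = 291.3 / (9.81 × 0.603) = 49.2 kg.

m ≈ 49.2 kg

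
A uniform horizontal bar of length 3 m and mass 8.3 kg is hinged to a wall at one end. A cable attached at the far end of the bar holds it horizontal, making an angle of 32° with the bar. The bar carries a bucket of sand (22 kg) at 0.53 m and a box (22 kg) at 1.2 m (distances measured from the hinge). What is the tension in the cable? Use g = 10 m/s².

Choose the hinge as the axis so the unknown hinge reaction has zero arm there.
Beam weight: 8.3 × 10 = 83 N down at 1.5 m → arm 1.5 m, τ = 83 × 1.5 = 124.5 N·m clockwise.
Bucket of sand: 22 × 10 = 220 N down at 0.53 m → arm 0.53 m, τ = 220 × 0.53 = 116.6 N·m clockwise.
Box: 22 × 10 = 220 N down at 1.2 m → arm 1.2 m, τ = 220 × 1.2 = 264 N·m clockwise.
Total clockwise load moment = 505.1 N·m.
The cable tension T acts at 3 m; only its component perpendicular to the bar, T sinθ, produces torque. sin 32° = 0.5299.
For rotational equilibrium, T × 3 × 0.5299 = 505.1, so T = 505.1 / 1.59 = 318 N.

T ≈ 318 N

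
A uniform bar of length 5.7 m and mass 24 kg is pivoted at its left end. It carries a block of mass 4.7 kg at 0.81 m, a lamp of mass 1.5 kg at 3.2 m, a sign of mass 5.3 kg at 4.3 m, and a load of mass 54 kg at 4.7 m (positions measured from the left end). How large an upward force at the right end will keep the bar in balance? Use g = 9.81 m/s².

Taking torques about the left end:
Beam weight: 24 × 9.81 = 235.4 N down at 2.85 m → arm 2.85 m, τ = 235.4 × 2.85 = 670.9 N·m clockwise.
Block: 4.7 × 9.81 = 46.11 N down at 0.81 m → arm 0.81 m, τ = 46.11 × 0.81 = 37.35 N·m clockwise.
Lamp: 1.5 × 9.81 = 14.71 N down at 3.2 m → arm 3.2 m, τ = 14.71 × 3.2 = 47.07 N·m clockwise.
Sign: 5.3 × 9.81 = 51.99 N down at 4.3 m → arm 4.3 m, τ = 51.99 × 4.3 = 223.6 N·m clockwise.
Load: 54 × 9.81 = 529.7 N down at 4.7 m → arm 4.7 m, τ = 529.7 × 4.7 = 2490 N·m clockwise.
Net moment of the loads = 3469 N·m clockwise.
The upward force F acts at the right end, arm 5.7 m, giving F × 5.7 counterclockwise.
For rotational equilibrium, F × 5.7 = 3469, so F = 3469 / 5.7 = 609 N.

F ≈ 609 N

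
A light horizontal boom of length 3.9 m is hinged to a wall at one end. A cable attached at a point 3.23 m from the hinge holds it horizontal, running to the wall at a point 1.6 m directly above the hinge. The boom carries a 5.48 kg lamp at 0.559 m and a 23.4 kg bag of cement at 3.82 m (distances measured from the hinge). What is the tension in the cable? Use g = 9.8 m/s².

T ≈ 632 N

Sum moments about the hinge (the unknown hinge reaction has zero arm there).
Lamp: 5.48 × 9.8 = 53.7 N down at 0.559 m → arm 0.559 m, τ = 53.7 × 0.559 = 30.02 N·m clockwise.
Bag of cement: 23.4 × 9.8 = 229.3 N down at 3.82 m → arm 3.82 m, τ = 229.3 × 3.82 = 875.9 N·m clockwise.
Total clockwise load moment = 905.9 N·m.
The cable tension T acts at 3.23 m; only its component perpendicular to the boom, T sinθ, produces torque. sinθ = h/√(h²+d²) = 1.6/√(1.6²+3.23²) = 0.4439.
Setting net torque to zero: T × 3.23 × 0.4439 = 905.9 → T = 905.9 / 1.434 = 632 N.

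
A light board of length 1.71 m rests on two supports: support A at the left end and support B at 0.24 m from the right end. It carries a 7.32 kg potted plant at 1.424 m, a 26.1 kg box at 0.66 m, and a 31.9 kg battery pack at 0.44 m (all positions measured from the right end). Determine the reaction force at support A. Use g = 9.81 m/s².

R_A ≈ 174 N

Take moments about support B.
Potted plant: 7.32 × 9.81 = 71.81 N down at 1.424 m → arm 1.184 m, τ = 71.81 × 1.184 = 85.02 N·m counterclockwise.
Box: 26.1 × 9.81 = 256 N down at 0.66 m → arm 0.42 m, τ = 256 × 0.42 = 107.5 N·m counterclockwise.
Battery pack: 31.9 × 9.81 = 312.9 N down at 0.44 m → arm 0.2 m, τ = 312.9 × 0.2 = 62.58 N·m counterclockwise.
Net load moment about support B = 255.1 N·m counterclockwise.
Reaction R at support A is upward at 1.71 m, arm 1.47 m → moment R × 1.47 clockwise.
For rotational equilibrium, R × 1.47 = 255.1, so R = 174 N.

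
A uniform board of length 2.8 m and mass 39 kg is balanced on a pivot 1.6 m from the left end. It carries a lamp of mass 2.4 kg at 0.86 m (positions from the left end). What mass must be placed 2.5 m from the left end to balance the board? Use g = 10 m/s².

m ≈ 10.6 kg

About the pivot (at 1.6 m from the left end):
Beam weight: 39 × 10 = 390 N down at 1.4 m → arm 0.2 m, τ = 390 × 0.2 = 78 N·m counterclockwise.
Lamp: 2.4 × 10 = 24 N down at 0.86 m → arm 0.74 m, τ = 24 × 0.74 = 17.76 N·m counterclockwise.
Net moment of known loads = 95.76 N·m counterclockwise.
An unknown mass m at 2.5 m has arm 0.9 m; its moment is m·g·0.9 clockwise.
Στ = 0 ⇒ m × 10 × 0.9 = 95.76 ⇒ m = 95.76 / (10 × 0.9) = 10.6 kg.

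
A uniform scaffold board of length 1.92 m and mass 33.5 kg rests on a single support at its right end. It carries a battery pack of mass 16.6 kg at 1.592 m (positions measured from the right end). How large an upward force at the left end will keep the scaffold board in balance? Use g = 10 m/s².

F ≈ 305 N

Sum moments about the right end (the unknown pivot reaction has zero arm there).
Beam weight: 33.5 × 10 = 335 N down at 0.96 m → arm 0.96 m, τ = 335 × 0.96 = 321.6 N·m counterclockwise.
Battery pack: 16.6 × 10 = 166 N down at 1.592 m → arm 1.592 m, τ = 166 × 1.592 = 264.3 N·m counterclockwise.
Net moment of the loads = 585.9 N·m counterclockwise.
The upward force F acts at the left end, arm 1.92 m, giving F × 1.92 clockwise.
Balancing moments: F × 1.92 = 585.9, giving F = 585.9 / 1.92 = 305 N.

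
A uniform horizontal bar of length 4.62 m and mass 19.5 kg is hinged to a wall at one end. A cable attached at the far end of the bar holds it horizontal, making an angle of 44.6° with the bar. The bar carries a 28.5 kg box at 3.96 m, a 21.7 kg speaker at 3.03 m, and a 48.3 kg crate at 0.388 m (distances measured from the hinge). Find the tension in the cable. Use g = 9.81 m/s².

Choose the hinge as the axis so the unknown hinge reaction has zero arm there.
Beam weight: 19.5 × 9.81 = 191.3 N down at 2.31 m → arm 2.31 m, τ = 191.3 × 2.31 = 441.9 N·m clockwise.
Box: 28.5 × 9.81 = 279.6 N down at 3.96 m → arm 3.96 m, τ = 279.6 × 3.96 = 1107 N·m clockwise.
Speaker: 21.7 × 9.81 = 212.9 N down at 3.03 m → arm 3.03 m, τ = 212.9 × 3.03 = 645.1 N·m clockwise.
Crate: 48.3 × 9.81 = 473.8 N down at 0.388 m → arm 0.388 m, τ = 473.8 × 0.388 = 183.8 N·m clockwise.
Total clockwise load moment = 2378 N·m.
The cable tension T acts at 4.62 m; only its component perpendicular to the bar, T sinθ, produces torque. sin 44.6° = 0.7022.
Στ = 0 ⇒ T × 4.62 × 0.7022 = 2378 ⇒ T = 2378 / 3.244 = 733 N.

T ≈ 733 N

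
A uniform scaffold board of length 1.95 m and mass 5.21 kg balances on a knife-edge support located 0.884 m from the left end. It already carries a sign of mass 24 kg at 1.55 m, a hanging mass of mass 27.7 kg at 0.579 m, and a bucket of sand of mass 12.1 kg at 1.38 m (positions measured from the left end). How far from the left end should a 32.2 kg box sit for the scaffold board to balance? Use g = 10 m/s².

Sum moments about the knife-edge support (at 0.884 m from the left end) (the support reaction has zero arm there).
Beam weight: 5.21 × 10 = 52.1 N down at 0.975 m → arm 0.091 m, τ = 52.1 × 0.091 = 4.741 N·m clockwise.
Sign: 24 × 10 = 240 N down at 1.55 m → arm 0.666 m, τ = 240 × 0.666 = 159.8 N·m clockwise.
Hanging mass: 27.7 × 10 = 277 N down at 0.579 m → arm 0.305 m, τ = 277 × 0.305 = 84.48 N·m counterclockwise.
Bucket of sand: 12.1 × 10 = 121 N down at 1.38 m → arm 0.496 m, τ = 121 × 0.496 = 60.02 N·m clockwise.
Net moment of existing loads = 140.1 N·m clockwise.
The box weighs 32.2 × 10 = 322 N and must supply an equal counterclockwise moment, so its lever arm about the knife-edge support is 140.1 / 322 = 0.435 m.
That puts it at 0.884 − 0.435 = 0.449 m from the left end.

x ≈ 0.449 m from the left end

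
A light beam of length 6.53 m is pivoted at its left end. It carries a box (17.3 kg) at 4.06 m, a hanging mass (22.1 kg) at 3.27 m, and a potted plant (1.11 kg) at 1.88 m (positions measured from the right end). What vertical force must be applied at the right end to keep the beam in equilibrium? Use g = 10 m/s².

F ≈ 184 N

About the left end:
Box: 17.3 × 10 = 173 N down at 4.06 m → arm 2.47 m, τ = 173 × 2.47 = 427.3 N·m clockwise.
Hanging mass: 22.1 × 10 = 221 N down at 3.27 m → arm 3.26 m, τ = 221 × 3.26 = 720.5 N·m clockwise.
Potted plant: 1.11 × 10 = 11.1 N down at 1.88 m → arm 4.65 m, τ = 11.1 × 4.65 = 51.62 N·m clockwise.
Net moment of the loads = 1199 N·m clockwise.
The upward force F acts at the right end, arm 6.53 m, giving F × 6.53 counterclockwise.
Setting net torque to zero: F × 6.53 = 1199 → F = 1199 / 6.53 = 184 N.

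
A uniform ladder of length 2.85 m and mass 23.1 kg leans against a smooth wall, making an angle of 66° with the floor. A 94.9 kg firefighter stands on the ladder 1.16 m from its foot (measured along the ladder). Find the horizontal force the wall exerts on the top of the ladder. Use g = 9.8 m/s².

About the foot of the ladder:
Ladder weight 23.1×9.8 = 226.4 N acts at 1.425 m along the ladder; its horizontal arm is 1.425·cos66° = 0.5796 m → τ = 131.2 N·m clockwise.
Firefighter: 94.9×9.8 = 930 N at 1.16 m → arm 0.4718 m → τ = 438.8 N·m clockwise.
Wall normal N acts horizontally at the top; its moment arm is the height L sinθ = 2.85·sin66° = 2.604 m, counterclockwise.
Setting net torque to zero: N × 2.604 = 570 → N = 219 N.

N_wall ≈ 219 N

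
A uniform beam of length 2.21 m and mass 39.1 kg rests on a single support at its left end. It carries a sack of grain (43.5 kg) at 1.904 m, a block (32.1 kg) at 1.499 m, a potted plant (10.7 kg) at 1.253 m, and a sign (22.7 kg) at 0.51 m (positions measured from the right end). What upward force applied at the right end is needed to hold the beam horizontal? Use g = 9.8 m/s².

F ≈ 568 N

Taking torques about the left end:
Beam weight: 39.1 × 9.8 = 383.2 N down at 1.105 m → arm 1.105 m, τ = 383.2 × 1.105 = 423.4 N·m clockwise.
Sack of grain: 43.5 × 9.8 = 426.3 N down at 1.904 m → arm 0.306 m, τ = 426.3 × 0.306 = 130.4 N·m clockwise.
Block: 32.1 × 9.8 = 314.6 N down at 1.499 m → arm 0.711 m, τ = 314.6 × 0.711 = 223.7 N·m clockwise.
Potted plant: 10.7 × 9.8 = 104.9 N down at 1.253 m → arm 0.957 m, τ = 104.9 × 0.957 = 100.4 N·m clockwise.
Sign: 22.7 × 9.8 = 222.5 N down at 0.51 m → arm 1.7 m, τ = 222.5 × 1.7 = 378.2 N·m clockwise.
Net moment of the loads = 1256 N·m clockwise.
The upward force F acts at the right end, arm 2.21 m, giving F × 2.21 counterclockwise.
Balancing moments: F × 2.21 = 1256, giving F = 1256 / 2.21 = 568 N.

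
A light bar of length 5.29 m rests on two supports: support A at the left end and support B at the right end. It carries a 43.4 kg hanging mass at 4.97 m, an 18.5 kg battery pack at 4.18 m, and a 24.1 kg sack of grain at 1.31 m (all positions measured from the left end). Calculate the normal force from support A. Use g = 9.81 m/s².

Taking torques about support B:
Hanging mass: 43.4 × 9.81 = 425.8 N down at 4.97 m → arm 0.32 m, τ = 425.8 × 0.32 = 136.3 N·m counterclockwise.
Battery pack: 18.5 × 9.81 = 181.5 N down at 4.18 m → arm 1.11 m, τ = 181.5 × 1.11 = 201.5 N·m counterclockwise.
Sack of grain: 24.1 × 9.81 = 236.4 N down at 1.31 m → arm 3.98 m, τ = 236.4 × 3.98 = 940.9 N·m counterclockwise.
Net load moment about support B = 1279 N·m counterclockwise.
Reaction R at support A is upward at 0 m, arm 5.29 m → moment R × 5.29 clockwise.
For rotational equilibrium, R × 5.29 = 1279, so R = 242 N.

R_A ≈ 242 N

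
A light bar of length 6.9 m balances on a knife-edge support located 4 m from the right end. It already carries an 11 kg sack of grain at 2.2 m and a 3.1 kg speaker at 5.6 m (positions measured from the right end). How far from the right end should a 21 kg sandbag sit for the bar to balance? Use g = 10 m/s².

Choose the knife-edge support (at 4 m from the right end) as the axis so the support reaction has zero arm there.
Sack of grain: 11 × 10 = 110 N down at 2.2 m → arm 1.8 m, τ = 110 × 1.8 = 198 N·m clockwise.
Speaker: 3.1 × 10 = 31 N down at 5.6 m → arm 1.6 m, τ = 31 × 1.6 = 49.6 N·m counterclockwise.
Net moment of existing loads = 148.4 N·m clockwise.
The sandbag weighs 21 × 10 = 210 N and must supply an equal counterclockwise moment, so its lever arm about the knife-edge support is 148.4 / 210 = 0.707 m.
That puts it at 4 + 0.707 = 4.71 m from the right end.

x ≈ 4.71 m from the right end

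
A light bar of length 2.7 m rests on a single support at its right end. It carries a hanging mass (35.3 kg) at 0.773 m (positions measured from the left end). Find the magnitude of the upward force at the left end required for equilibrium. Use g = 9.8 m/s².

F ≈ 247 N

Choose the right end as the axis so the unknown pivot reaction has zero arm there.
Hanging mass: 35.3 × 9.8 = 345.9 N down at 0.773 m → arm 1.927 m, τ = 345.9 × 1.927 = 666.5 N·m counterclockwise.
Net moment of the loads = 666.5 N·m counterclockwise.
The upward force F acts at the left end, arm 2.7 m, giving F × 2.7 clockwise.
Balancing moments: F × 2.7 = 666.5, giving F = 666.5 / 2.7 = 247 N.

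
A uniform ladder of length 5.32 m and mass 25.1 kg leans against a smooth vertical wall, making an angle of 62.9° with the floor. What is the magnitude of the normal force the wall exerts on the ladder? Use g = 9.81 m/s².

Taking torques about the foot of the ladder:
Ladder weight 25.1×9.81 = 246.2 N acts at 2.66 m along the ladder; its horizontal arm is 2.66·cos62.9° = 1.212 m → τ = 298.4 N·m clockwise.
Wall normal N acts horizontally at the top; its moment arm is the height L sinθ = 5.32·sin62.9° = 4.736 m, counterclockwise.
Setting net torque to zero: N × 4.736 = 298.4 → N = 63 N.

N_wall ≈ 63 N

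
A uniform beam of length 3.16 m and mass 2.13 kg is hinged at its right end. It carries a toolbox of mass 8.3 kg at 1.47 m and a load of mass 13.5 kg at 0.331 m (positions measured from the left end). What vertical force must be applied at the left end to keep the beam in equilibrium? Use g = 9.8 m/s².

Sum moments about the right end (the unknown pivot reaction has zero arm there).
Beam weight: 2.13 × 9.8 = 20.87 N down at 1.58 m → arm 1.58 m, τ = 20.87 × 1.58 = 32.97 N·m counterclockwise.
Toolbox: 8.3 × 9.8 = 81.34 N down at 1.47 m → arm 1.69 m, τ = 81.34 × 1.69 = 137.5 N·m counterclockwise.
Load: 13.5 × 9.8 = 132.3 N down at 0.331 m → arm 2.829 m, τ = 132.3 × 2.829 = 374.3 N·m counterclockwise.
Net moment of the loads = 544.8 N·m counterclockwise.
The upward force F acts at the left end, arm 3.16 m, giving F × 3.16 clockwise.
For rotational equilibrium, F × 3.16 = 544.8, so F = 544.8 / 3.16 = 172 N.

F ≈ 172 N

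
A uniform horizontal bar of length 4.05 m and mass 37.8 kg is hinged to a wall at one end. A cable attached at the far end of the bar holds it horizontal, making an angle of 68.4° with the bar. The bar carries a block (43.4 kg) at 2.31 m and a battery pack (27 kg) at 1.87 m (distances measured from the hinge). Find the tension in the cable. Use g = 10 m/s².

T ≈ 604 N

Take moments about the hinge.
Beam weight: 37.8 × 10 = 378 N down at 2.025 m → arm 2.025 m, τ = 378 × 2.025 = 765.4 N·m clockwise.
Block: 43.4 × 10 = 434 N down at 2.31 m → arm 2.31 m, τ = 434 × 2.31 = 1003 N·m clockwise.
Battery pack: 27 × 10 = 270 N down at 1.87 m → arm 1.87 m, τ = 270 × 1.87 = 504.9 N·m clockwise.
Total clockwise load moment = 2273 N·m.
The cable tension T acts at 4.05 m; only its component perpendicular to the bar, T sinθ, produces torque. sin 68.4° = 0.9298.
Στ = 0 ⇒ T × 4.05 × 0.9298 = 2273 ⇒ T = 2273 / 3.766 = 604 N.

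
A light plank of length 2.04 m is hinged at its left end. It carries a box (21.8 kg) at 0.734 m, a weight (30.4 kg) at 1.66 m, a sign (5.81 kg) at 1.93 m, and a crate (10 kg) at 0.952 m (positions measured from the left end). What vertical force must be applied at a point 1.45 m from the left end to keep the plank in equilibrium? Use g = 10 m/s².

Sum moments about the left end (the unknown pivot reaction has zero arm there).
Box: 21.8 × 10 = 218 N down at 0.734 m → arm 0.734 m, τ = 218 × 0.734 = 160 N·m clockwise.
Weight: 30.4 × 10 = 304 N down at 1.66 m → arm 1.66 m, τ = 304 × 1.66 = 504.6 N·m clockwise.
Sign: 5.81 × 10 = 58.1 N down at 1.93 m → arm 1.93 m, τ = 58.1 × 1.93 = 112.1 N·m clockwise.
Crate: 10 × 10 = 100 N down at 0.952 m → arm 0.952 m, τ = 100 × 0.952 = 95.2 N·m clockwise.
Net moment of the loads = 871.9 N·m clockwise.
The upward force F acts at a point 1.45 m from the left end, arm 1.45 m, giving F × 1.45 counterclockwise.
For rotational equilibrium, F × 1.45 = 871.9, so F = 871.9 / 1.45 = 601 N.

F ≈ 601 N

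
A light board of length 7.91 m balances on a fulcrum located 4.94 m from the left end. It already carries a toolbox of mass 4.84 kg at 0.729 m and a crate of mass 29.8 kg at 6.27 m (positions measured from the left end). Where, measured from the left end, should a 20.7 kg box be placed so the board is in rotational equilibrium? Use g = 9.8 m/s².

Sum moments about the fulcrum (at 4.94 m from the left end) (the support reaction has zero arm there).
Toolbox: 4.84 × 9.8 = 47.43 N down at 0.729 m → arm 4.211 m, τ = 47.43 × 4.211 = 199.7 N·m counterclockwise.
Crate: 29.8 × 9.8 = 292 N down at 6.27 m → arm 1.33 m, τ = 292 × 1.33 = 388.4 N·m clockwise.
Net moment of existing loads = 188.7 N·m clockwise.
The box weighs 20.7 × 9.8 = 202.9 N and must supply an equal counterclockwise moment, so its lever arm about the fulcrum is 188.7 / 202.9 = 0.93 m.
That puts it at 4.94 − 0.93 = 4.01 m from the left end.

x ≈ 4.01 m from the left end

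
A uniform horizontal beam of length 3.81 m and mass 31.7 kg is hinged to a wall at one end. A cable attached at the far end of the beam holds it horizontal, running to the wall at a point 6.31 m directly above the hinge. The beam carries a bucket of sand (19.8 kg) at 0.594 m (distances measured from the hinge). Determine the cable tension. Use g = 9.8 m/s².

Take moments about the hinge.
Beam weight: 31.7 × 9.8 = 310.7 N down at 1.905 m → arm 1.905 m, τ = 310.7 × 1.905 = 591.9 N·m clockwise.
Bucket of sand: 19.8 × 9.8 = 194 N down at 0.594 m → arm 0.594 m, τ = 194 × 0.594 = 115.2 N·m clockwise.
Total clockwise load moment = 707.1 N·m.
The cable tension T acts at 3.81 m; only its component perpendicular to the beam, T sinθ, produces torque. sinθ = h/√(h²+d²) = 6.31/√(6.31²+3.81²) = 0.8561.
For rotational equilibrium, T × 3.81 × 0.8561 = 707.1, so T = 707.1 / 3.262 = 217 N.

T ≈ 217 N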